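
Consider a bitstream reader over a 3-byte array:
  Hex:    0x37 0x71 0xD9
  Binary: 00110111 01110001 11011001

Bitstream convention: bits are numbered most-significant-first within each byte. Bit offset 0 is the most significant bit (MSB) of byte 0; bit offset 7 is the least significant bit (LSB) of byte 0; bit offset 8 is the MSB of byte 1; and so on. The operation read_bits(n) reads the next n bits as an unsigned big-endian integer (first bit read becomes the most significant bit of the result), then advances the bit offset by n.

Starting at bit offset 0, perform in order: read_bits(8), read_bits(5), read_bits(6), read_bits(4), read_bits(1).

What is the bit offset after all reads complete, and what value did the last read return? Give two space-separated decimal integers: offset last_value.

Read 1: bits[0:8] width=8 -> value=55 (bin 00110111); offset now 8 = byte 1 bit 0; 16 bits remain
Read 2: bits[8:13] width=5 -> value=14 (bin 01110); offset now 13 = byte 1 bit 5; 11 bits remain
Read 3: bits[13:19] width=6 -> value=14 (bin 001110); offset now 19 = byte 2 bit 3; 5 bits remain
Read 4: bits[19:23] width=4 -> value=12 (bin 1100); offset now 23 = byte 2 bit 7; 1 bits remain
Read 5: bits[23:24] width=1 -> value=1 (bin 1); offset now 24 = byte 3 bit 0; 0 bits remain

Answer: 24 1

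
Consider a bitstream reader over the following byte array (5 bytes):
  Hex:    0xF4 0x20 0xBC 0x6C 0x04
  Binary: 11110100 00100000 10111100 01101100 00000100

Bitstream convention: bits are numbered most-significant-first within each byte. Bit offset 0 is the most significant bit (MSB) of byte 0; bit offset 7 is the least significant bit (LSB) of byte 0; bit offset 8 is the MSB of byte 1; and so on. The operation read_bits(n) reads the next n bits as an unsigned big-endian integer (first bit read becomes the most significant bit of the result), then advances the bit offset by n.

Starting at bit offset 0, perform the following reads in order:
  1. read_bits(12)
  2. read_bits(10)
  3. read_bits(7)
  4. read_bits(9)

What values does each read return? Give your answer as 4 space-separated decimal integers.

Read 1: bits[0:12] width=12 -> value=3906 (bin 111101000010); offset now 12 = byte 1 bit 4; 28 bits remain
Read 2: bits[12:22] width=10 -> value=47 (bin 0000101111); offset now 22 = byte 2 bit 6; 18 bits remain
Read 3: bits[22:29] width=7 -> value=13 (bin 0001101); offset now 29 = byte 3 bit 5; 11 bits remain
Read 4: bits[29:38] width=9 -> value=257 (bin 100000001); offset now 38 = byte 4 bit 6; 2 bits remain

Answer: 3906 47 13 257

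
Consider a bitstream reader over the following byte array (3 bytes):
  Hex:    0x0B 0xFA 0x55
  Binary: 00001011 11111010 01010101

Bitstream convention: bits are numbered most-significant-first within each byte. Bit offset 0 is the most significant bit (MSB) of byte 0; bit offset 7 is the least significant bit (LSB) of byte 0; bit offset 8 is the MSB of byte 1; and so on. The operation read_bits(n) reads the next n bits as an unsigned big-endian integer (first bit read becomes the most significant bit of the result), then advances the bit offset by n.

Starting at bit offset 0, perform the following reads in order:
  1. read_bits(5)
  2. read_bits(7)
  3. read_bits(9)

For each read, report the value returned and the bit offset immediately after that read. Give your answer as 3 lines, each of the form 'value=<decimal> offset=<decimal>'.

Answer: value=1 offset=5
value=63 offset=12
value=330 offset=21

Derivation:
Read 1: bits[0:5] width=5 -> value=1 (bin 00001); offset now 5 = byte 0 bit 5; 19 bits remain
Read 2: bits[5:12] width=7 -> value=63 (bin 0111111); offset now 12 = byte 1 bit 4; 12 bits remain
Read 3: bits[12:21] width=9 -> value=330 (bin 101001010); offset now 21 = byte 2 bit 5; 3 bits remain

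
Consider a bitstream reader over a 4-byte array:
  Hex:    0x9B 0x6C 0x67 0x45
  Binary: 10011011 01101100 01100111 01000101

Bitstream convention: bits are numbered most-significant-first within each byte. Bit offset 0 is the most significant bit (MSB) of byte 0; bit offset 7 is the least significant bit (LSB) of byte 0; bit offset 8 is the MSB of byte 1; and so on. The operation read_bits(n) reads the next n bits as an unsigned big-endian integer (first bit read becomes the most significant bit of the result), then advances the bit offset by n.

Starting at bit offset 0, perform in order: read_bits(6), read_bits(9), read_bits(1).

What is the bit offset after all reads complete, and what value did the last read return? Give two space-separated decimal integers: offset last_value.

Read 1: bits[0:6] width=6 -> value=38 (bin 100110); offset now 6 = byte 0 bit 6; 26 bits remain
Read 2: bits[6:15] width=9 -> value=438 (bin 110110110); offset now 15 = byte 1 bit 7; 17 bits remain
Read 3: bits[15:16] width=1 -> value=0 (bin 0); offset now 16 = byte 2 bit 0; 16 bits remain

Answer: 16 0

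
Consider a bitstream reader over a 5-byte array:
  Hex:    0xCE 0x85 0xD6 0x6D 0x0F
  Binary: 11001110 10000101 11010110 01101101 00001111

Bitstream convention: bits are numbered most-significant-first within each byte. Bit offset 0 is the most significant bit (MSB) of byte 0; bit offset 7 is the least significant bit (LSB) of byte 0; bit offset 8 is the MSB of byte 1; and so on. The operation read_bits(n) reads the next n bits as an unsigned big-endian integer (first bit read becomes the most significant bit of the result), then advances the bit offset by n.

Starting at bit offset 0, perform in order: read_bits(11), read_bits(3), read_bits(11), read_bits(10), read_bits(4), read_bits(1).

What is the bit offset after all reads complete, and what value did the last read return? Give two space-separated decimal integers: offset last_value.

Read 1: bits[0:11] width=11 -> value=1652 (bin 11001110100); offset now 11 = byte 1 bit 3; 29 bits remain
Read 2: bits[11:14] width=3 -> value=1 (bin 001); offset now 14 = byte 1 bit 6; 26 bits remain
Read 3: bits[14:25] width=11 -> value=940 (bin 01110101100); offset now 25 = byte 3 bit 1; 15 bits remain
Read 4: bits[25:35] width=10 -> value=872 (bin 1101101000); offset now 35 = byte 4 bit 3; 5 bits remain
Read 5: bits[35:39] width=4 -> value=7 (bin 0111); offset now 39 = byte 4 bit 7; 1 bits remain
Read 6: bits[39:40] width=1 -> value=1 (bin 1); offset now 40 = byte 5 bit 0; 0 bits remain

Answer: 40 1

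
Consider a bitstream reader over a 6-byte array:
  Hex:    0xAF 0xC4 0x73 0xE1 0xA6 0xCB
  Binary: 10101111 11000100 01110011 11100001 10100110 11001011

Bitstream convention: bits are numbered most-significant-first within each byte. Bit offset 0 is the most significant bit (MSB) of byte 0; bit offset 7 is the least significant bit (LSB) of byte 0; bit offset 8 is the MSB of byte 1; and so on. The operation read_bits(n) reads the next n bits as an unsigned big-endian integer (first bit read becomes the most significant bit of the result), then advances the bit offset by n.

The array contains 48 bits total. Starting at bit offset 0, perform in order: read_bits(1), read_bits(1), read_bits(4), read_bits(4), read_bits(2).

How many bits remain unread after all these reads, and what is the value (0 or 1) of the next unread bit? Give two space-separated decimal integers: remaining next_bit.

Answer: 36 0

Derivation:
Read 1: bits[0:1] width=1 -> value=1 (bin 1); offset now 1 = byte 0 bit 1; 47 bits remain
Read 2: bits[1:2] width=1 -> value=0 (bin 0); offset now 2 = byte 0 bit 2; 46 bits remain
Read 3: bits[2:6] width=4 -> value=11 (bin 1011); offset now 6 = byte 0 bit 6; 42 bits remain
Read 4: bits[6:10] width=4 -> value=15 (bin 1111); offset now 10 = byte 1 bit 2; 38 bits remain
Read 5: bits[10:12] width=2 -> value=0 (bin 00); offset now 12 = byte 1 bit 4; 36 bits remain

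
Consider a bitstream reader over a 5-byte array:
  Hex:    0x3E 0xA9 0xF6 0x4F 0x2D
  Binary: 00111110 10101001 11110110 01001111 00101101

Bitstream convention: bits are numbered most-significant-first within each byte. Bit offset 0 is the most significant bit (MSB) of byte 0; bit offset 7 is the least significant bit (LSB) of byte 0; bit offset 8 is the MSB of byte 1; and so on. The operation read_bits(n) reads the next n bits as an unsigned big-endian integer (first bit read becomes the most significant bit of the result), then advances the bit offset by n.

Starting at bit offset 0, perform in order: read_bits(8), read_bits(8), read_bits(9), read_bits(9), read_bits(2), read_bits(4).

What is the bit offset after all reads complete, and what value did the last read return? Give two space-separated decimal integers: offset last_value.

Read 1: bits[0:8] width=8 -> value=62 (bin 00111110); offset now 8 = byte 1 bit 0; 32 bits remain
Read 2: bits[8:16] width=8 -> value=169 (bin 10101001); offset now 16 = byte 2 bit 0; 24 bits remain
Read 3: bits[16:25] width=9 -> value=492 (bin 111101100); offset now 25 = byte 3 bit 1; 15 bits remain
Read 4: bits[25:34] width=9 -> value=316 (bin 100111100); offset now 34 = byte 4 bit 2; 6 bits remain
Read 5: bits[34:36] width=2 -> value=2 (bin 10); offset now 36 = byte 4 bit 4; 4 bits remain
Read 6: bits[36:40] width=4 -> value=13 (bin 1101); offset now 40 = byte 5 bit 0; 0 bits remain

Answer: 40 13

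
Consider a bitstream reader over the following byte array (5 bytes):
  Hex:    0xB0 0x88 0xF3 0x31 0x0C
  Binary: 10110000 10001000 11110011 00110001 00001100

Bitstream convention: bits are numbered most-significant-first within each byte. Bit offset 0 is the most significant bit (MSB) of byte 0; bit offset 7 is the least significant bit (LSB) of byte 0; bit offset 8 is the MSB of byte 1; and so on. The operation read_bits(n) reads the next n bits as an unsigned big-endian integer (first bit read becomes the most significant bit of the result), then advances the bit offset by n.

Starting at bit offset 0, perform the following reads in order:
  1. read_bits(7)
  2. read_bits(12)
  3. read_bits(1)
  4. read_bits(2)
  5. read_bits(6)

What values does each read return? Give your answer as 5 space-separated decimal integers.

Answer: 88 1095 1 0 51

Derivation:
Read 1: bits[0:7] width=7 -> value=88 (bin 1011000); offset now 7 = byte 0 bit 7; 33 bits remain
Read 2: bits[7:19] width=12 -> value=1095 (bin 010001000111); offset now 19 = byte 2 bit 3; 21 bits remain
Read 3: bits[19:20] width=1 -> value=1 (bin 1); offset now 20 = byte 2 bit 4; 20 bits remain
Read 4: bits[20:22] width=2 -> value=0 (bin 00); offset now 22 = byte 2 bit 6; 18 bits remain
Read 5: bits[22:28] width=6 -> value=51 (bin 110011); offset now 28 = byte 3 bit 4; 12 bits remain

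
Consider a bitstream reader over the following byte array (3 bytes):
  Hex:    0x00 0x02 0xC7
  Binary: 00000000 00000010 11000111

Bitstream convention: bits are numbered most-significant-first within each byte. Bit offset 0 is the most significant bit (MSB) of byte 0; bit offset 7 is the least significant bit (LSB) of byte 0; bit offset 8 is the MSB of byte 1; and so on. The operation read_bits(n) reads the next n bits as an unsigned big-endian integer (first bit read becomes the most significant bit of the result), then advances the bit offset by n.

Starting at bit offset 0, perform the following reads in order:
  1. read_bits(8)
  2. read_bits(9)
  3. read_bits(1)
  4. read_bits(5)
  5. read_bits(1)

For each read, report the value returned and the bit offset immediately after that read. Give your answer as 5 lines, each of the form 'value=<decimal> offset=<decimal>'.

Answer: value=0 offset=8
value=5 offset=17
value=1 offset=18
value=3 offset=23
value=1 offset=24

Derivation:
Read 1: bits[0:8] width=8 -> value=0 (bin 00000000); offset now 8 = byte 1 bit 0; 16 bits remain
Read 2: bits[8:17] width=9 -> value=5 (bin 000000101); offset now 17 = byte 2 bit 1; 7 bits remain
Read 3: bits[17:18] width=1 -> value=1 (bin 1); offset now 18 = byte 2 bit 2; 6 bits remain
Read 4: bits[18:23] width=5 -> value=3 (bin 00011); offset now 23 = byte 2 bit 7; 1 bits remain
Read 5: bits[23:24] width=1 -> value=1 (bin 1); offset now 24 = byte 3 bit 0; 0 bits remain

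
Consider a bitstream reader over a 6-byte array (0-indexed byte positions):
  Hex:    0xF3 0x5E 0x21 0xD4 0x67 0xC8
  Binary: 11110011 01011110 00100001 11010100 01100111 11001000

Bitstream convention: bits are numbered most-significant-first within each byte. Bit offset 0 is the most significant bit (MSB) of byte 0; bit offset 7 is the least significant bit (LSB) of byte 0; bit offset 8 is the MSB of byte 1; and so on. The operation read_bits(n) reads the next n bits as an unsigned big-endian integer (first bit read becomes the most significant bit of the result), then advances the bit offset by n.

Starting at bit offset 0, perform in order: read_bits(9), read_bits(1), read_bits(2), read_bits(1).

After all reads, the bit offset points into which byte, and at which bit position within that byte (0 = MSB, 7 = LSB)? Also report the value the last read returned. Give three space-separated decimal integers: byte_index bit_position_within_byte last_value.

Answer: 1 5 1

Derivation:
Read 1: bits[0:9] width=9 -> value=486 (bin 111100110); offset now 9 = byte 1 bit 1; 39 bits remain
Read 2: bits[9:10] width=1 -> value=1 (bin 1); offset now 10 = byte 1 bit 2; 38 bits remain
Read 3: bits[10:12] width=2 -> value=1 (bin 01); offset now 12 = byte 1 bit 4; 36 bits remain
Read 4: bits[12:13] width=1 -> value=1 (bin 1); offset now 13 = byte 1 bit 5; 35 bits remain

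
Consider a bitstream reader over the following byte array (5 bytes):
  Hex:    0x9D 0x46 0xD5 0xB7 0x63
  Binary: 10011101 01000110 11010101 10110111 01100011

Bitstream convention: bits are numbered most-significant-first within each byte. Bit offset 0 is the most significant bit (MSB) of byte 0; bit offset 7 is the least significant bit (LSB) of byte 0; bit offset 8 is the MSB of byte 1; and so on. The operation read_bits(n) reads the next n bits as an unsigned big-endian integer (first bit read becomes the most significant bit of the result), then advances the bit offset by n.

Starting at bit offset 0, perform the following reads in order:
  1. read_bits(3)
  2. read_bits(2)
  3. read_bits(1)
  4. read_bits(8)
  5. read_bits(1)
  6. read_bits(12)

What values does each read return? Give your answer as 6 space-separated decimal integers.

Answer: 4 3 1 81 1 1709

Derivation:
Read 1: bits[0:3] width=3 -> value=4 (bin 100); offset now 3 = byte 0 bit 3; 37 bits remain
Read 2: bits[3:5] width=2 -> value=3 (bin 11); offset now 5 = byte 0 bit 5; 35 bits remain
Read 3: bits[5:6] width=1 -> value=1 (bin 1); offset now 6 = byte 0 bit 6; 34 bits remain
Read 4: bits[6:14] width=8 -> value=81 (bin 01010001); offset now 14 = byte 1 bit 6; 26 bits remain
Read 5: bits[14:15] width=1 -> value=1 (bin 1); offset now 15 = byte 1 bit 7; 25 bits remain
Read 6: bits[15:27] width=12 -> value=1709 (bin 011010101101); offset now 27 = byte 3 bit 3; 13 bits remain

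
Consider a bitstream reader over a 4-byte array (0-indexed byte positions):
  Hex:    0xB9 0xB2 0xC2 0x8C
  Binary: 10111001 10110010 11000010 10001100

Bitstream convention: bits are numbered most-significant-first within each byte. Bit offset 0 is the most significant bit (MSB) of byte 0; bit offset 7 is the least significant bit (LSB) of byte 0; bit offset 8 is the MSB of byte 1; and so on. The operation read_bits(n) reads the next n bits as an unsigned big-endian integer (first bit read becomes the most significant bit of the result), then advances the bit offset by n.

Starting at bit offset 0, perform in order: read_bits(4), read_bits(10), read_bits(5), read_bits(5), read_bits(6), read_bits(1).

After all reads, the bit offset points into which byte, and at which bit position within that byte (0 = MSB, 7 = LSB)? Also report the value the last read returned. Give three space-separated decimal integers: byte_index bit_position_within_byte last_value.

Read 1: bits[0:4] width=4 -> value=11 (bin 1011); offset now 4 = byte 0 bit 4; 28 bits remain
Read 2: bits[4:14] width=10 -> value=620 (bin 1001101100); offset now 14 = byte 1 bit 6; 18 bits remain
Read 3: bits[14:19] width=5 -> value=22 (bin 10110); offset now 19 = byte 2 bit 3; 13 bits remain
Read 4: bits[19:24] width=5 -> value=2 (bin 00010); offset now 24 = byte 3 bit 0; 8 bits remain
Read 5: bits[24:30] width=6 -> value=35 (bin 100011); offset now 30 = byte 3 bit 6; 2 bits remain
Read 6: bits[30:31] width=1 -> value=0 (bin 0); offset now 31 = byte 3 bit 7; 1 bits remain

Answer: 3 7 0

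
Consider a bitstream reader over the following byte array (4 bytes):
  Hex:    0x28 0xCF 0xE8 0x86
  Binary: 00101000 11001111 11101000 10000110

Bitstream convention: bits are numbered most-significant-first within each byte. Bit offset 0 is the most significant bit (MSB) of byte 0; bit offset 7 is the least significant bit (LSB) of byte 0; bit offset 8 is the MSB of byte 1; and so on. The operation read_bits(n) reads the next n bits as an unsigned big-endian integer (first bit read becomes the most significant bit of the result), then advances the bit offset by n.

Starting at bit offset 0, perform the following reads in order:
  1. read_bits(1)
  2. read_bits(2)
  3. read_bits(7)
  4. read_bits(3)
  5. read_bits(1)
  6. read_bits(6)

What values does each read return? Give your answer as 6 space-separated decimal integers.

Read 1: bits[0:1] width=1 -> value=0 (bin 0); offset now 1 = byte 0 bit 1; 31 bits remain
Read 2: bits[1:3] width=2 -> value=1 (bin 01); offset now 3 = byte 0 bit 3; 29 bits remain
Read 3: bits[3:10] width=7 -> value=35 (bin 0100011); offset now 10 = byte 1 bit 2; 22 bits remain
Read 4: bits[10:13] width=3 -> value=1 (bin 001); offset now 13 = byte 1 bit 5; 19 bits remain
Read 5: bits[13:14] width=1 -> value=1 (bin 1); offset now 14 = byte 1 bit 6; 18 bits remain
Read 6: bits[14:20] width=6 -> value=62 (bin 111110); offset now 20 = byte 2 bit 4; 12 bits remain

Answer: 0 1 35 1 1 62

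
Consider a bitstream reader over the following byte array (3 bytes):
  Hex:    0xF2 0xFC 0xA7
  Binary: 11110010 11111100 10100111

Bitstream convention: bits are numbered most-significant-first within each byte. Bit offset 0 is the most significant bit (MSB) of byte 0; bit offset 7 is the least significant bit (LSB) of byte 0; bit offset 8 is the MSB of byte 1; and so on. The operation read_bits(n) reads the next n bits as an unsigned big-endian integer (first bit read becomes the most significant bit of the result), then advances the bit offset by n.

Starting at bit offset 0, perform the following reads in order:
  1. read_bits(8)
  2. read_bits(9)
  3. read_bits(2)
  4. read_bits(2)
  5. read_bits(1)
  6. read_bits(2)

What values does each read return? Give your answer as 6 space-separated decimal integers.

Answer: 242 505 1 0 1 3

Derivation:
Read 1: bits[0:8] width=8 -> value=242 (bin 11110010); offset now 8 = byte 1 bit 0; 16 bits remain
Read 2: bits[8:17] width=9 -> value=505 (bin 111111001); offset now 17 = byte 2 bit 1; 7 bits remain
Read 3: bits[17:19] width=2 -> value=1 (bin 01); offset now 19 = byte 2 bit 3; 5 bits remain
Read 4: bits[19:21] width=2 -> value=0 (bin 00); offset now 21 = byte 2 bit 5; 3 bits remain
Read 5: bits[21:22] width=1 -> value=1 (bin 1); offset now 22 = byte 2 bit 6; 2 bits remain
Read 6: bits[22:24] width=2 -> value=3 (bin 11); offset now 24 = byte 3 bit 0; 0 bits remain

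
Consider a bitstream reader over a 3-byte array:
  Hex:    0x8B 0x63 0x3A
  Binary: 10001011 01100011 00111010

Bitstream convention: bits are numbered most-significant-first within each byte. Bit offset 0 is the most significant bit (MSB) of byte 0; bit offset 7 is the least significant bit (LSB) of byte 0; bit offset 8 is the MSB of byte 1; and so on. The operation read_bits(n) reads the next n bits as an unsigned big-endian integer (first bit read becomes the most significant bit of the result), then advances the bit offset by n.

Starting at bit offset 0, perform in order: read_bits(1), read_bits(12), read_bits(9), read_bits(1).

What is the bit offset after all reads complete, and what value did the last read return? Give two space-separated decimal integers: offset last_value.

Answer: 23 1

Derivation:
Read 1: bits[0:1] width=1 -> value=1 (bin 1); offset now 1 = byte 0 bit 1; 23 bits remain
Read 2: bits[1:13] width=12 -> value=364 (bin 000101101100); offset now 13 = byte 1 bit 5; 11 bits remain
Read 3: bits[13:22] width=9 -> value=206 (bin 011001110); offset now 22 = byte 2 bit 6; 2 bits remain
Read 4: bits[22:23] width=1 -> value=1 (bin 1); offset now 23 = byte 2 bit 7; 1 bits remain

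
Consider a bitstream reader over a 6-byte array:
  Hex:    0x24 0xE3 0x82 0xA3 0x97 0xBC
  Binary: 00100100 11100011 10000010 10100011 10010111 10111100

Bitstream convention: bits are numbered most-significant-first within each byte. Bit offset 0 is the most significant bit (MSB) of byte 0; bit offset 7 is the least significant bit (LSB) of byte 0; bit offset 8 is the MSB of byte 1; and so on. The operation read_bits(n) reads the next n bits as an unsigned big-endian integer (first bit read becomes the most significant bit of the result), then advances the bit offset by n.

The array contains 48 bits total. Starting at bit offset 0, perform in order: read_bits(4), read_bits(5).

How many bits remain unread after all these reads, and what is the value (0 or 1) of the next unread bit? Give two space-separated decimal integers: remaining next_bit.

Read 1: bits[0:4] width=4 -> value=2 (bin 0010); offset now 4 = byte 0 bit 4; 44 bits remain
Read 2: bits[4:9] width=5 -> value=9 (bin 01001); offset now 9 = byte 1 bit 1; 39 bits remain

Answer: 39 1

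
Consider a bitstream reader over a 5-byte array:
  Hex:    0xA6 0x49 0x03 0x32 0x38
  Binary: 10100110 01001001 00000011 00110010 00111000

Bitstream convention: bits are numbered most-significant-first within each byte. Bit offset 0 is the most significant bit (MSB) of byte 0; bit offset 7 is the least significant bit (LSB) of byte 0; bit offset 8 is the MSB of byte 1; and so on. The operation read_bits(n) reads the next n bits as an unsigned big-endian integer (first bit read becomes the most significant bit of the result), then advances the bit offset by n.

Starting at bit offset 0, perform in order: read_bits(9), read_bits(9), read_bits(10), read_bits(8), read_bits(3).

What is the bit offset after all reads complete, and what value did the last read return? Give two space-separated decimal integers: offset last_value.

Read 1: bits[0:9] width=9 -> value=332 (bin 101001100); offset now 9 = byte 1 bit 1; 31 bits remain
Read 2: bits[9:18] width=9 -> value=292 (bin 100100100); offset now 18 = byte 2 bit 2; 22 bits remain
Read 3: bits[18:28] width=10 -> value=51 (bin 0000110011); offset now 28 = byte 3 bit 4; 12 bits remain
Read 4: bits[28:36] width=8 -> value=35 (bin 00100011); offset now 36 = byte 4 bit 4; 4 bits remain
Read 5: bits[36:39] width=3 -> value=4 (bin 100); offset now 39 = byte 4 bit 7; 1 bits remain

Answer: 39 4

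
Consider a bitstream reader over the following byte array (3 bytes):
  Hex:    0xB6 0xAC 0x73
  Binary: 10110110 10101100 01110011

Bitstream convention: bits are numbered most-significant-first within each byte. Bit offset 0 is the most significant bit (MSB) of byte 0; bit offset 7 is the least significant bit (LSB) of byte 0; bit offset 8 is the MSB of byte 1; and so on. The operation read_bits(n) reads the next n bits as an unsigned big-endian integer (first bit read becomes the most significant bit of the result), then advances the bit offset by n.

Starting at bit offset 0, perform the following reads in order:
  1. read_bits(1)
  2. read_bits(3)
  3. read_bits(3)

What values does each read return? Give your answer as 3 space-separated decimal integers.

Answer: 1 3 3

Derivation:
Read 1: bits[0:1] width=1 -> value=1 (bin 1); offset now 1 = byte 0 bit 1; 23 bits remain
Read 2: bits[1:4] width=3 -> value=3 (bin 011); offset now 4 = byte 0 bit 4; 20 bits remain
Read 3: bits[4:7] width=3 -> value=3 (bin 011); offset now 7 = byte 0 bit 7; 17 bits remain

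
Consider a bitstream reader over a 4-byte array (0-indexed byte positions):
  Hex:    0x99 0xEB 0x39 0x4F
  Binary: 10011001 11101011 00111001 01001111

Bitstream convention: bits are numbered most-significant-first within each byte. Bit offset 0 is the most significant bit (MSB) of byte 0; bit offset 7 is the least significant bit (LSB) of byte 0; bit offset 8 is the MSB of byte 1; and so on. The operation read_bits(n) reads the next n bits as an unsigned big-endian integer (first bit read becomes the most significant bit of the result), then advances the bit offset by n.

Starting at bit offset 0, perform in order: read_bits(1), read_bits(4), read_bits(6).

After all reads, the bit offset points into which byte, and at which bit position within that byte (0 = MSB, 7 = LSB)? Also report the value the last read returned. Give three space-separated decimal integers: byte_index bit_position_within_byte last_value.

Answer: 1 3 15

Derivation:
Read 1: bits[0:1] width=1 -> value=1 (bin 1); offset now 1 = byte 0 bit 1; 31 bits remain
Read 2: bits[1:5] width=4 -> value=3 (bin 0011); offset now 5 = byte 0 bit 5; 27 bits remain
Read 3: bits[5:11] width=6 -> value=15 (bin 001111); offset now 11 = byte 1 bit 3; 21 bits remain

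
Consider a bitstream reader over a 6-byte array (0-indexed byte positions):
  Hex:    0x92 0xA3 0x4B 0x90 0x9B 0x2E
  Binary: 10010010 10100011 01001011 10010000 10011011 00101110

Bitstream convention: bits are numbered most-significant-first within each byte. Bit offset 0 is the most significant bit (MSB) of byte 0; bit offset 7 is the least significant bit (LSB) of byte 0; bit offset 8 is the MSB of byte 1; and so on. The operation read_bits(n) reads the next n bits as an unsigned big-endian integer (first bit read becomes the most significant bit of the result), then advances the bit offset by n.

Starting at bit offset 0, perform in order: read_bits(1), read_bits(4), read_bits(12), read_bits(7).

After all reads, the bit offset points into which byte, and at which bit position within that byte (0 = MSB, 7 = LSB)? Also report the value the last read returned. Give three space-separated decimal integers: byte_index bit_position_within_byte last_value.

Read 1: bits[0:1] width=1 -> value=1 (bin 1); offset now 1 = byte 0 bit 1; 47 bits remain
Read 2: bits[1:5] width=4 -> value=2 (bin 0010); offset now 5 = byte 0 bit 5; 43 bits remain
Read 3: bits[5:17] width=12 -> value=1350 (bin 010101000110); offset now 17 = byte 2 bit 1; 31 bits remain
Read 4: bits[17:24] width=7 -> value=75 (bin 1001011); offset now 24 = byte 3 bit 0; 24 bits remain

Answer: 3 0 75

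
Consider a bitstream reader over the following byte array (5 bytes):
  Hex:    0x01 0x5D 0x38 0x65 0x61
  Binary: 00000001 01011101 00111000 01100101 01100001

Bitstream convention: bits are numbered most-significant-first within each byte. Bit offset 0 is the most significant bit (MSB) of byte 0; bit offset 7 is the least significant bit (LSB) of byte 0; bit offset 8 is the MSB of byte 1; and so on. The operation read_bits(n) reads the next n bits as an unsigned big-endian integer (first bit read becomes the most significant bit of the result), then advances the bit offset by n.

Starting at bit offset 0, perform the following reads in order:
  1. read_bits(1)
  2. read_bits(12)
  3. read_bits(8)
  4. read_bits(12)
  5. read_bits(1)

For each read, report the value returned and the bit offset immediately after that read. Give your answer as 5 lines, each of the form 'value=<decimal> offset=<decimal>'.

Read 1: bits[0:1] width=1 -> value=0 (bin 0); offset now 1 = byte 0 bit 1; 39 bits remain
Read 2: bits[1:13] width=12 -> value=43 (bin 000000101011); offset now 13 = byte 1 bit 5; 27 bits remain
Read 3: bits[13:21] width=8 -> value=167 (bin 10100111); offset now 21 = byte 2 bit 5; 19 bits remain
Read 4: bits[21:33] width=12 -> value=202 (bin 000011001010); offset now 33 = byte 4 bit 1; 7 bits remain
Read 5: bits[33:34] width=1 -> value=1 (bin 1); offset now 34 = byte 4 bit 2; 6 bits remain

Answer: value=0 offset=1
value=43 offset=13
value=167 offset=21
value=202 offset=33
value=1 offset=34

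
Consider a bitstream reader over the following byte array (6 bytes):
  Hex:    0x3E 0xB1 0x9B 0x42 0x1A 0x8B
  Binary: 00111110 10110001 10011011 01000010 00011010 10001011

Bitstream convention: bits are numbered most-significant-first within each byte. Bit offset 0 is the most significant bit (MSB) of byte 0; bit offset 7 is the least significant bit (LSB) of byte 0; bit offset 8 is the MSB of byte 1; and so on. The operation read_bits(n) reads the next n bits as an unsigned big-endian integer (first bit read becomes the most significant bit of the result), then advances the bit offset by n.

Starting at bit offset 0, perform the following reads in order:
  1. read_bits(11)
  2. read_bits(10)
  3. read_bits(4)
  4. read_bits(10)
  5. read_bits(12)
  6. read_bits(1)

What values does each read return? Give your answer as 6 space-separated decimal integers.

Answer: 501 563 6 528 3397 1

Derivation:
Read 1: bits[0:11] width=11 -> value=501 (bin 00111110101); offset now 11 = byte 1 bit 3; 37 bits remain
Read 2: bits[11:21] width=10 -> value=563 (bin 1000110011); offset now 21 = byte 2 bit 5; 27 bits remain
Read 3: bits[21:25] width=4 -> value=6 (bin 0110); offset now 25 = byte 3 bit 1; 23 bits remain
Read 4: bits[25:35] width=10 -> value=528 (bin 1000010000); offset now 35 = byte 4 bit 3; 13 bits remain
Read 5: bits[35:47] width=12 -> value=3397 (bin 110101000101); offset now 47 = byte 5 bit 7; 1 bits remain
Read 6: bits[47:48] width=1 -> value=1 (bin 1); offset now 48 = byte 6 bit 0; 0 bits remain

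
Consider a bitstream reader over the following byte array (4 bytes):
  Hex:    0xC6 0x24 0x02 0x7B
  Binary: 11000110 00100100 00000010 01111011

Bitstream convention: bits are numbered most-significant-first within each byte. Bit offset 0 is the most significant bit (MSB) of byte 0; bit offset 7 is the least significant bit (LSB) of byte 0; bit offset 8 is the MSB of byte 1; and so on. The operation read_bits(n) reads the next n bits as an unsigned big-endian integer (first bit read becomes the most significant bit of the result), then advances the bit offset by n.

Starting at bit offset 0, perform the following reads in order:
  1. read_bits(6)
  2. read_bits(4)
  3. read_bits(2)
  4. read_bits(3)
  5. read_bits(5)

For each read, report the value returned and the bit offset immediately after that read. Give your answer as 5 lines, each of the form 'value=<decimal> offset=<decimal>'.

Answer: value=49 offset=6
value=8 offset=10
value=2 offset=12
value=2 offset=15
value=0 offset=20

Derivation:
Read 1: bits[0:6] width=6 -> value=49 (bin 110001); offset now 6 = byte 0 bit 6; 26 bits remain
Read 2: bits[6:10] width=4 -> value=8 (bin 1000); offset now 10 = byte 1 bit 2; 22 bits remain
Read 3: bits[10:12] width=2 -> value=2 (bin 10); offset now 12 = byte 1 bit 4; 20 bits remain
Read 4: bits[12:15] width=3 -> value=2 (bin 010); offset now 15 = byte 1 bit 7; 17 bits remain
Read 5: bits[15:20] width=5 -> value=0 (bin 00000); offset now 20 = byte 2 bit 4; 12 bits remain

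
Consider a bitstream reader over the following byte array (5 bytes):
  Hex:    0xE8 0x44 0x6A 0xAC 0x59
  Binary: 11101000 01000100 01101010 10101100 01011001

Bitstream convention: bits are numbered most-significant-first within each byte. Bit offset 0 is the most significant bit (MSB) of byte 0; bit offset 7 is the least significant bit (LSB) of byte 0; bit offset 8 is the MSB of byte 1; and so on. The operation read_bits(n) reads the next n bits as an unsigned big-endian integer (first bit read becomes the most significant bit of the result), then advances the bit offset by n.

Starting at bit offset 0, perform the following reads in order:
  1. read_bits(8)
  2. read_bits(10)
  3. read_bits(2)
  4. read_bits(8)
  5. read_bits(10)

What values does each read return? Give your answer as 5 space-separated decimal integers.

Answer: 232 273 2 170 790

Derivation:
Read 1: bits[0:8] width=8 -> value=232 (bin 11101000); offset now 8 = byte 1 bit 0; 32 bits remain
Read 2: bits[8:18] width=10 -> value=273 (bin 0100010001); offset now 18 = byte 2 bit 2; 22 bits remain
Read 3: bits[18:20] width=2 -> value=2 (bin 10); offset now 20 = byte 2 bit 4; 20 bits remain
Read 4: bits[20:28] width=8 -> value=170 (bin 10101010); offset now 28 = byte 3 bit 4; 12 bits remain
Read 5: bits[28:38] width=10 -> value=790 (bin 1100010110); offset now 38 = byte 4 bit 6; 2 bits remain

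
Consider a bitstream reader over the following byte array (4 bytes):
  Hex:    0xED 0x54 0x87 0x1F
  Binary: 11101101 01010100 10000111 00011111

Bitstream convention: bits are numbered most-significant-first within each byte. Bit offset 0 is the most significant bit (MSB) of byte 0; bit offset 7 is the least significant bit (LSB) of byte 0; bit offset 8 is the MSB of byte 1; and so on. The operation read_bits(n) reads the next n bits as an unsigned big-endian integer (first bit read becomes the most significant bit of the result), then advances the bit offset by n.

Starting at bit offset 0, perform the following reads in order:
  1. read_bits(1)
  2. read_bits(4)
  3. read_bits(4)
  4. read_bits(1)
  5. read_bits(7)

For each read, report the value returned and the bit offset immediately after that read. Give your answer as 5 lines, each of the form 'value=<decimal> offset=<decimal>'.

Read 1: bits[0:1] width=1 -> value=1 (bin 1); offset now 1 = byte 0 bit 1; 31 bits remain
Read 2: bits[1:5] width=4 -> value=13 (bin 1101); offset now 5 = byte 0 bit 5; 27 bits remain
Read 3: bits[5:9] width=4 -> value=10 (bin 1010); offset now 9 = byte 1 bit 1; 23 bits remain
Read 4: bits[9:10] width=1 -> value=1 (bin 1); offset now 10 = byte 1 bit 2; 22 bits remain
Read 5: bits[10:17] width=7 -> value=41 (bin 0101001); offset now 17 = byte 2 bit 1; 15 bits remain

Answer: value=1 offset=1
value=13 offset=5
value=10 offset=9
value=1 offset=10
value=41 offset=17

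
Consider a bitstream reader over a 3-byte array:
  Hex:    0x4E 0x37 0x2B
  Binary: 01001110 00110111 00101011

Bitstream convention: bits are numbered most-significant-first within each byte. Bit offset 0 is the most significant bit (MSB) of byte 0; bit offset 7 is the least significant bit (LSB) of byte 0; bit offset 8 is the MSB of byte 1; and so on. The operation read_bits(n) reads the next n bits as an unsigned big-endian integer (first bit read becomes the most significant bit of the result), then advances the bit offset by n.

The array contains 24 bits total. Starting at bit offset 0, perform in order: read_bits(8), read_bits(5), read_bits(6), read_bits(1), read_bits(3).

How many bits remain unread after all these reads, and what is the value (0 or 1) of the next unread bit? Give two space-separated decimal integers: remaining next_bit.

Read 1: bits[0:8] width=8 -> value=78 (bin 01001110); offset now 8 = byte 1 bit 0; 16 bits remain
Read 2: bits[8:13] width=5 -> value=6 (bin 00110); offset now 13 = byte 1 bit 5; 11 bits remain
Read 3: bits[13:19] width=6 -> value=57 (bin 111001); offset now 19 = byte 2 bit 3; 5 bits remain
Read 4: bits[19:20] width=1 -> value=0 (bin 0); offset now 20 = byte 2 bit 4; 4 bits remain
Read 5: bits[20:23] width=3 -> value=5 (bin 101); offset now 23 = byte 2 bit 7; 1 bits remain

Answer: 1 1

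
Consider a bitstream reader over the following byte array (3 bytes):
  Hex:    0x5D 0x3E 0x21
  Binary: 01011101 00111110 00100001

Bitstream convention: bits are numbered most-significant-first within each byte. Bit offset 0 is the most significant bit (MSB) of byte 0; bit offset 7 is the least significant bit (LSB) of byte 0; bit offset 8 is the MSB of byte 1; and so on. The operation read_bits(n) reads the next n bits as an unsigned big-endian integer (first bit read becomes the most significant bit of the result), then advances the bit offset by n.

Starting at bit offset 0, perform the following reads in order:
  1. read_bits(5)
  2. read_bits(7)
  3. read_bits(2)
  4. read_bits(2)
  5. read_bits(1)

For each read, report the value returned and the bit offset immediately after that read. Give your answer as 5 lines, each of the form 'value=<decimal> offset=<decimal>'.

Answer: value=11 offset=5
value=83 offset=12
value=3 offset=14
value=2 offset=16
value=0 offset=17

Derivation:
Read 1: bits[0:5] width=5 -> value=11 (bin 01011); offset now 5 = byte 0 bit 5; 19 bits remain
Read 2: bits[5:12] width=7 -> value=83 (bin 1010011); offset now 12 = byte 1 bit 4; 12 bits remain
Read 3: bits[12:14] width=2 -> value=3 (bin 11); offset now 14 = byte 1 bit 6; 10 bits remain
Read 4: bits[14:16] width=2 -> value=2 (bin 10); offset now 16 = byte 2 bit 0; 8 bits remain
Read 5: bits[16:17] width=1 -> value=0 (bin 0); offset now 17 = byte 2 bit 1; 7 bits remain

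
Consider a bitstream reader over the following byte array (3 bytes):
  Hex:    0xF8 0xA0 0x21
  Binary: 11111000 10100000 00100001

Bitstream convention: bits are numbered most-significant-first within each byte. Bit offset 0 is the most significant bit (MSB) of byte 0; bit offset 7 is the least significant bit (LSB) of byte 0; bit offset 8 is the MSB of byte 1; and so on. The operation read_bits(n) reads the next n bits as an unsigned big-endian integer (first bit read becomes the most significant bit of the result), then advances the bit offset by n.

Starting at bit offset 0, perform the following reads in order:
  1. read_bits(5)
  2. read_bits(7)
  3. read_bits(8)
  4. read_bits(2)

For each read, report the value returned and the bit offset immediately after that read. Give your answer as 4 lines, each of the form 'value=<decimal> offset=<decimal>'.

Read 1: bits[0:5] width=5 -> value=31 (bin 11111); offset now 5 = byte 0 bit 5; 19 bits remain
Read 2: bits[5:12] width=7 -> value=10 (bin 0001010); offset now 12 = byte 1 bit 4; 12 bits remain
Read 3: bits[12:20] width=8 -> value=2 (bin 00000010); offset now 20 = byte 2 bit 4; 4 bits remain
Read 4: bits[20:22] width=2 -> value=0 (bin 00); offset now 22 = byte 2 bit 6; 2 bits remain

Answer: value=31 offset=5
value=10 offset=12
value=2 offset=20
value=0 offset=22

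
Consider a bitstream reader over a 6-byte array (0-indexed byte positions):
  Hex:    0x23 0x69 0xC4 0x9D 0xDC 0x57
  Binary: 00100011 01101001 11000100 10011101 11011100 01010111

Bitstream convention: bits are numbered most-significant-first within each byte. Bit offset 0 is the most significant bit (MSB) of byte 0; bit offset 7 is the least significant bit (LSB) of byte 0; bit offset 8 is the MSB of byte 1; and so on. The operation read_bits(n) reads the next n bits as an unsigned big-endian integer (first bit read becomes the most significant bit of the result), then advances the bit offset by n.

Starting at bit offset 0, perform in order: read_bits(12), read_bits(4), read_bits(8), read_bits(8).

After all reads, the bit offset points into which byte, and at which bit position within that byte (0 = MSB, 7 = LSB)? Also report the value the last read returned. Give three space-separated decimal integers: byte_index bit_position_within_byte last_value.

Answer: 4 0 157

Derivation:
Read 1: bits[0:12] width=12 -> value=566 (bin 001000110110); offset now 12 = byte 1 bit 4; 36 bits remain
Read 2: bits[12:16] width=4 -> value=9 (bin 1001); offset now 16 = byte 2 bit 0; 32 bits remain
Read 3: bits[16:24] width=8 -> value=196 (bin 11000100); offset now 24 = byte 3 bit 0; 24 bits remain
Read 4: bits[24:32] width=8 -> value=157 (bin 10011101); offset now 32 = byte 4 bit 0; 16 bits remain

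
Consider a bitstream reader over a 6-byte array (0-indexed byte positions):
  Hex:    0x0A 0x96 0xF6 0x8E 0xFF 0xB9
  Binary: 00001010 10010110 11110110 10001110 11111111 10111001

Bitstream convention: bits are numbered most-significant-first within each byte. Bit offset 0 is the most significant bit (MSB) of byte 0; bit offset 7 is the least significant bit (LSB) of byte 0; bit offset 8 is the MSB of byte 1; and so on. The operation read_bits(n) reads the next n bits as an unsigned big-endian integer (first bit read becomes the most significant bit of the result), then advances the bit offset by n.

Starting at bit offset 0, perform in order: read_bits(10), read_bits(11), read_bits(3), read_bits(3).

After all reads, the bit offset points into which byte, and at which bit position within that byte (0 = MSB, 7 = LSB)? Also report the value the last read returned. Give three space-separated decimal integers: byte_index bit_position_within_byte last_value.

Answer: 3 3 4

Derivation:
Read 1: bits[0:10] width=10 -> value=42 (bin 0000101010); offset now 10 = byte 1 bit 2; 38 bits remain
Read 2: bits[10:21] width=11 -> value=734 (bin 01011011110); offset now 21 = byte 2 bit 5; 27 bits remain
Read 3: bits[21:24] width=3 -> value=6 (bin 110); offset now 24 = byte 3 bit 0; 24 bits remain
Read 4: bits[24:27] width=3 -> value=4 (bin 100); offset now 27 = byte 3 bit 3; 21 bits remain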